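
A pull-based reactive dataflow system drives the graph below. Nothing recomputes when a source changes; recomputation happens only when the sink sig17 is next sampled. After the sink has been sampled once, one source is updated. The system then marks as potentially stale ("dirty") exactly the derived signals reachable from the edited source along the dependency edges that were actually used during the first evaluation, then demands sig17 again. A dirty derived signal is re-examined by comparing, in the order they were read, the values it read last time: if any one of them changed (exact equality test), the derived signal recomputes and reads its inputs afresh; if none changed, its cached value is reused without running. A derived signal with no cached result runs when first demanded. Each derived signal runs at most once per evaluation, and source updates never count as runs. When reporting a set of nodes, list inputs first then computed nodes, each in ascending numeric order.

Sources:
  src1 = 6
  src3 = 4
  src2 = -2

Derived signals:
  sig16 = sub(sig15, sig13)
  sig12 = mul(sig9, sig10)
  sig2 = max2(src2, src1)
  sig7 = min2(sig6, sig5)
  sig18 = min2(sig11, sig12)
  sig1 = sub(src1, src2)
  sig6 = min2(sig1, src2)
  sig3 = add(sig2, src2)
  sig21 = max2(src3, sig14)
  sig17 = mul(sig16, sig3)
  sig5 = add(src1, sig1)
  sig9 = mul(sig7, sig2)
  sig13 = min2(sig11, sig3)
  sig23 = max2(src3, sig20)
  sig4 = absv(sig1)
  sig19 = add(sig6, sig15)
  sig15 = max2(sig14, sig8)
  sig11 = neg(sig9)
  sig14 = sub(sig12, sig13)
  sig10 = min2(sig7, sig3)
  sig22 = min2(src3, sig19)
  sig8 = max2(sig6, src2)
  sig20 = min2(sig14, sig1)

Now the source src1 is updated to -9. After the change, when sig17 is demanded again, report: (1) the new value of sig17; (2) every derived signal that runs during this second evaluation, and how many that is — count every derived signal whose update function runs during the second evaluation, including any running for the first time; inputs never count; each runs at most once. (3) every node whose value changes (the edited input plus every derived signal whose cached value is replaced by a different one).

First evaluation (everything demanded from the output):
  sig1 = sub(6, -2) = 8
  sig2 = max2(-2, 6) = 6
  sig3 = add(6, -2) = 4
  sig5 = add(6, 8) = 14
  sig6 = min2(8, -2) = -2
  sig7 = min2(-2, 14) = -2
  sig8 = max2(-2, -2) = -2
  sig9 = mul(-2, 6) = -12
  sig10 = min2(-2, 4) = -2
  sig11 = neg(-12) = 12
  sig12 = mul(-12, -2) = 24
  sig13 = min2(12, 4) = 4
  sig14 = sub(24, 4) = 20
  sig15 = max2(20, -2) = 20
  sig16 = sub(20, 4) = 16
  sig17 = mul(16, 4) = 64

Propagation after the edit:
  sig1: runs — src1 6->-9; result -7.
  sig2: runs — src1 6->-9; result -2.
  sig3: runs — sig2 6->-2; result -4.
  sig5: runs — src1 6->-9; sig1 8->-7; result -16.
  sig6: runs — sig1 8->-7; result -7.
  sig7: runs — sig6 -2->-7; sig5 14->-16; result -16.
  sig8: runs — sig6 -2->-7; result -2 (same value as before).
  sig9: runs — sig7 -2->-16; sig2 6->-2; result 32.
  sig10: runs — sig7 -2->-16; sig3 4->-4; result -16.
  sig11: runs — sig9 -12->32; result -32.
  sig12: runs — sig9 -12->32; sig10 -2->-16; result -512.
  sig13: runs — sig11 12->-32; sig3 4->-4; result -32.
  sig14: runs — sig12 24->-512; sig13 4->-32; result -480.
  sig15: runs — sig14 20->-480; result -2.
  sig16: runs — sig15 20->-2; sig13 4->-32; result 30.
  sig17: runs — sig16 16->30; sig3 4->-4; result -120.

New value of sig17: -120.
Derived signals that run: sig1, sig2, sig3, sig5, sig6, sig7, sig8, sig9, sig10, sig11, sig12, sig13, sig14, sig15, sig16, sig17 — 16 in total.
Values that change: src1, sig1, sig2, sig3, sig5, sig6, sig7, sig9, sig10, sig11, sig12, sig13, sig14, sig15, sig16, sig17.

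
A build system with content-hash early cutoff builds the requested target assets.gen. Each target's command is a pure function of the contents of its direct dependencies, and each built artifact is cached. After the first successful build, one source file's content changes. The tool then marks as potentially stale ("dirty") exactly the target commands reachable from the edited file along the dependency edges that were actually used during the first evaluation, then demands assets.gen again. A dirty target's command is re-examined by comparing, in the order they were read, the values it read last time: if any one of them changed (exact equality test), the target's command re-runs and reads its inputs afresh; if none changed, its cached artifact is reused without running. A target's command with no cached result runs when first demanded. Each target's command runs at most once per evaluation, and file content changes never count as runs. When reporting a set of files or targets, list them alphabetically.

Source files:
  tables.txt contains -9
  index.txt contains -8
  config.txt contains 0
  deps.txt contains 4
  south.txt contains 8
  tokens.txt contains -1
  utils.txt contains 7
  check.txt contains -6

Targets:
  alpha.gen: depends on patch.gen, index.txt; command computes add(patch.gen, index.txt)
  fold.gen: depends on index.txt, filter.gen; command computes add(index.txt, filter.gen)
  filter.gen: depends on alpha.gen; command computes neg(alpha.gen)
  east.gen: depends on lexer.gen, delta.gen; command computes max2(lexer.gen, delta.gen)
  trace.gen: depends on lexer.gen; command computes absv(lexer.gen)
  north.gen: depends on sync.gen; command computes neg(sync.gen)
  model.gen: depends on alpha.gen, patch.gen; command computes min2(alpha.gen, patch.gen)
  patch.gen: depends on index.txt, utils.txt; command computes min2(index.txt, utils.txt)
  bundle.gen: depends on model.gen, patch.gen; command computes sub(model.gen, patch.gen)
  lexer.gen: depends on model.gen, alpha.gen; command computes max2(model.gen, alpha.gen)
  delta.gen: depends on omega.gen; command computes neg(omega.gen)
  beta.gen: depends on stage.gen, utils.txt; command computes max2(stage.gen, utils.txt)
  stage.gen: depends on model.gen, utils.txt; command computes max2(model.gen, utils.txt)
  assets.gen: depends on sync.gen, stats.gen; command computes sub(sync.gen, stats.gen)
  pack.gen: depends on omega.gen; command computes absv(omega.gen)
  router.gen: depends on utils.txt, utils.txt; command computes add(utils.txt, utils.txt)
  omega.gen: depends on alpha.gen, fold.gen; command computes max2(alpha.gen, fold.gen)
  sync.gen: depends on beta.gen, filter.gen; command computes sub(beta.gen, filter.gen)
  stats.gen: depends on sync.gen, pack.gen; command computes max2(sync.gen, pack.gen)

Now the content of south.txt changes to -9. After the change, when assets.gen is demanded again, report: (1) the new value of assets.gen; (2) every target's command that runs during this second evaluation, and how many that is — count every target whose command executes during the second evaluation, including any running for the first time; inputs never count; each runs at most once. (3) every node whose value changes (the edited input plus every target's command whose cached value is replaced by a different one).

First evaluation (everything demanded from the output):
  patch.gen = min2(-8, 7) = -8
  alpha.gen = add(-8, -8) = -16
  filter.gen = neg(-16) = 16
  fold.gen = add(-8, 16) = 8
  model.gen = min2(-16, -8) = -16
  omega.gen = max2(-16, 8) = 8
  pack.gen = absv(8) = 8
  stage.gen = max2(-16, 7) = 7
  beta.gen = max2(7, 7) = 7
  sync.gen = sub(7, 16) = -9
  stats.gen = max2(-9, 8) = 8
  assets.gen = sub(-9, 8) = -17

Propagation after the edit:
  south.txt feeds no computation that the output demands — nothing is marked dirty and nothing runs.

Key observation: south.txt is never demanded by the output, so the edit triggers no recomputation at all.

New value of assets.gen: -17.
Target commands that run: none — 0 in total.
Values that change: south.txt.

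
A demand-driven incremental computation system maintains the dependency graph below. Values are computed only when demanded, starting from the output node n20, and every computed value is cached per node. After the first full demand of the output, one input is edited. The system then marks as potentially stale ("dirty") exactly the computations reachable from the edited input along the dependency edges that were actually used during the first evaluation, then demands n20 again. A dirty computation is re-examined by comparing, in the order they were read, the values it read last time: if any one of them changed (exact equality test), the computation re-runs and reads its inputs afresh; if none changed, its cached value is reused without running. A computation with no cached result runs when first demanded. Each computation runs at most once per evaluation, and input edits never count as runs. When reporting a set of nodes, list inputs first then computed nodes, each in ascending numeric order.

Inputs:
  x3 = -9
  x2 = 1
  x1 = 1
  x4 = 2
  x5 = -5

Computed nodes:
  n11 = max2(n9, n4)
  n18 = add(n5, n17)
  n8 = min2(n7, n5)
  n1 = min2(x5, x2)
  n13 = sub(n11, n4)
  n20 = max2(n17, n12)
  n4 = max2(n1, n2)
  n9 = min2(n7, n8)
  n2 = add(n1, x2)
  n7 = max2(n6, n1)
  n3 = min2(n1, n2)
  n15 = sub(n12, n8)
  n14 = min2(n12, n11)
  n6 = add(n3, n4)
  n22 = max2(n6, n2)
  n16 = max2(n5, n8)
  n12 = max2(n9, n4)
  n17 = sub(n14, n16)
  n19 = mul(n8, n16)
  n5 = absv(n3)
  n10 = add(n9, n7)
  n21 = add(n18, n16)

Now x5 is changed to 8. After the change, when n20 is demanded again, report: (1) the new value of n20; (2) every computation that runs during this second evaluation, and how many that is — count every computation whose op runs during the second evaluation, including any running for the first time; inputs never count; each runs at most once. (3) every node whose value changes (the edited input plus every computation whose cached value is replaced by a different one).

New value of n20: 2.
Computations that run: n1, n2, n3, n4, n5, n6, n7, n8, n9, n11, n12, n14, n16, n17, n20 — 15 in total.
Values that change: x5, n1, n2, n3, n4, n5, n6, n7, n8, n9, n11, n12, n14, n16, n17, n20.

First evaluation (everything demanded from the output):
  n1 = min2(-5, 1) = -5
  n2 = add(-5, 1) = -4
  n3 = min2(-5, -4) = -5
  n4 = max2(-5, -4) = -4
  n5 = absv(-5) = 5
  n6 = add(-5, -4) = -9
  n7 = max2(-9, -5) = -5
  n8 = min2(-5, 5) = -5
  n9 = min2(-5, -5) = -5
  n11 = max2(-5, -4) = -4
  n12 = max2(-5, -4) = -4
  n14 = min2(-4, -4) = -4
  n16 = max2(5, -5) = 5
  n17 = sub(-4, 5) = -9
  n20 = max2(-9, -4) = -4

Propagation after the edit:
  n1: runs — x5 -5->8; result 1.
  n2: runs — n1 -5->1; result 2.
  n3: runs — n1 -5->1; n2 -4->2; result 1.
  n4: runs — n1 -5->1; n2 -4->2; result 2.
  n5: runs — n3 -5->1; result 1.
  n6: runs — n3 -5->1; n4 -4->2; result 3.
  n7: runs — n6 -9->3; n1 -5->1; result 3.
  n8: runs — n7 -5->3; n5 5->1; result 1.
  n9: runs — n7 -5->3; n8 -5->1; result 1.
  n11: runs — n9 -5->1; n4 -4->2; result 2.
  n12: runs — n9 -5->1; n4 -4->2; result 2.
  n14: runs — n12 -4->2; n11 -4->2; result 2.
  n16: runs — n5 5->1; n8 -5->1; result 1.
  n17: runs — n14 -4->2; n16 5->1; result 1.
  n20: runs — n17 -9->1; n12 -4->2; result 2.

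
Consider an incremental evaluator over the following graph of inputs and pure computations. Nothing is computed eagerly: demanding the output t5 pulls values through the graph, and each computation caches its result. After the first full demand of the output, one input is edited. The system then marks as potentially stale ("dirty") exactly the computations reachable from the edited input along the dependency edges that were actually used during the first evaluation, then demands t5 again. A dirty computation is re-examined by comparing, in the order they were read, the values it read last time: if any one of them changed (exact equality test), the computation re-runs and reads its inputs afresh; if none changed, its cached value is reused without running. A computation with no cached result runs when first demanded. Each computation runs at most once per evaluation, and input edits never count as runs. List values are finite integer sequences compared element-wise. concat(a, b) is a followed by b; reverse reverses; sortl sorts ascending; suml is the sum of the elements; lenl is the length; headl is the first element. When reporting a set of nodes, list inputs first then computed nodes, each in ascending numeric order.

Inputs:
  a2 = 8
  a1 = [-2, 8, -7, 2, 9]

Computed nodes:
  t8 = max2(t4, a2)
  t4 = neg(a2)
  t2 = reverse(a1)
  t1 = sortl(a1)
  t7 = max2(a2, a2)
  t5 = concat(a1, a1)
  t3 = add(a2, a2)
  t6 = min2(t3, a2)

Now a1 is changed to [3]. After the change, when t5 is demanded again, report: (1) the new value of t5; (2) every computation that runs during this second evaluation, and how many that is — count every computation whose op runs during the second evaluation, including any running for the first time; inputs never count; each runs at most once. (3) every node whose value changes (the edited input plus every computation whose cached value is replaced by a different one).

t5 now evaluates to [3, 3].
Run set: t5 (1 run).
Changed values: a1, t5.

Initial pass — values computed on the first demand:
  t5 = concat([-2, 8, -7, 2, 9], [-2, 8, -7, 2, 9]) = [-2, 8, -7, 2, 9, -2, 8, -7, 2, 9]

Second demand — change propagation:
  t5: re-runs because a1 [-2, 8, -7, 2, 9]->[3]; a1 [-2, 8, -7, 2, 9]->[3]; new result [3, 3].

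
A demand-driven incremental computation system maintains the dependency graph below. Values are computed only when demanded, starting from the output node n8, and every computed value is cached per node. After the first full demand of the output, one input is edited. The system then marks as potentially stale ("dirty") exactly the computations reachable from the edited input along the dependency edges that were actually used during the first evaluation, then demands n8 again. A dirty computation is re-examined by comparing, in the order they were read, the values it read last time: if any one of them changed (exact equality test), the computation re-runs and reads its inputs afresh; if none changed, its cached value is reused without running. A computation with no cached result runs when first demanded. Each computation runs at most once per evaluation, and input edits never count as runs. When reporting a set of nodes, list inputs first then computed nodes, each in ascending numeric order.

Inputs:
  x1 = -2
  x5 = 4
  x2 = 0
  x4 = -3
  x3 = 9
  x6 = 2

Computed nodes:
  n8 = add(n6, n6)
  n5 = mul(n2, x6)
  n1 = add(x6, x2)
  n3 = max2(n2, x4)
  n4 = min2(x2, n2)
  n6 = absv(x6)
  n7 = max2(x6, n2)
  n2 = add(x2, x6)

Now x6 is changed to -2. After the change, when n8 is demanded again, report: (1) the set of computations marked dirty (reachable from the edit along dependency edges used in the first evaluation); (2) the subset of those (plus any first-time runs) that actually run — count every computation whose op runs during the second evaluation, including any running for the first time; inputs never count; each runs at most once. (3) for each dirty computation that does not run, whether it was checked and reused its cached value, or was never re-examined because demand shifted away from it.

Marked dirty: n6, n8.
Computations that run: n6 — 1 in total.
Checked but reused from cache: n8.
Key observation: the change is absorbed at n6 — it re-runs but produces the same value, and the output's value is unchanged.

First evaluation (everything demanded from the output):
  n6 = absv(2) = 2
  n8 = add(2, 2) = 4

Propagation after the edit:
  n6: runs — x6 2->-2; result 2 (same value as before).
  n8: checked — values it read are unchanged (n6 unchanged, n6 unchanged); reused cached 4 without running.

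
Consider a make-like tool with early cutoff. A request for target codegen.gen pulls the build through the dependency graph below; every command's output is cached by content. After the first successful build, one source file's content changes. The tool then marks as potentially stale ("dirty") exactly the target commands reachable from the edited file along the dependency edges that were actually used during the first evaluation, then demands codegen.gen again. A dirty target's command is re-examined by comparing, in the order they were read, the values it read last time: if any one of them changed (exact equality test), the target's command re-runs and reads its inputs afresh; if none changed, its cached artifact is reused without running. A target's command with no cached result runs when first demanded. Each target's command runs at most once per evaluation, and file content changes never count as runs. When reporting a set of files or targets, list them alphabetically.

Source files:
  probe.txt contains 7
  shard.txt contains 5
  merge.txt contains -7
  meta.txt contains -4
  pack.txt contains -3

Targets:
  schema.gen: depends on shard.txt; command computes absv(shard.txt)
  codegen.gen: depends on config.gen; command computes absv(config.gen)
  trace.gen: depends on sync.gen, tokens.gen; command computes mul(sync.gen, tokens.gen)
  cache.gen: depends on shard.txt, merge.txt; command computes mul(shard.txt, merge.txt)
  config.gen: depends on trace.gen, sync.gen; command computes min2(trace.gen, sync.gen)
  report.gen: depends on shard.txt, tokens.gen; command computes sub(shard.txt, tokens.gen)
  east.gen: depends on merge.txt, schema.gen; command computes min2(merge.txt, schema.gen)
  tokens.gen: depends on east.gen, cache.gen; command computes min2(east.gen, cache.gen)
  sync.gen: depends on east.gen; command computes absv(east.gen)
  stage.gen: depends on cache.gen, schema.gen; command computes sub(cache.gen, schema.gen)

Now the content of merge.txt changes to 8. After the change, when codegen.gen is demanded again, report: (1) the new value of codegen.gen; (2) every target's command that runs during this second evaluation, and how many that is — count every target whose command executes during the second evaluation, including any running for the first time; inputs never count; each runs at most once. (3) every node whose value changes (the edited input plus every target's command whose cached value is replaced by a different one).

First demand of the output computes:
  cache.gen = mul(5, -7) = -35
  schema.gen = absv(5) = 5
  east.gen = min2(-7, 5) = -7
  sync.gen = absv(-7) = 7
  tokens.gen = min2(-7, -35) = -35
  trace.gen = mul(7, -35) = -245
  config.gen = min2(-245, 7) = -245
  codegen.gen = absv(-245) = 245

After the edit, cleaning proceeds:
  cache.gen: a read changed (merge.txt -7->8) — executes, giving 40.
  east.gen: a read changed (merge.txt -7->8) — executes, giving 5.
  sync.gen: a read changed (east.gen -7->5) — executes, giving 5.
  tokens.gen: a read changed (east.gen -7->5; cache.gen -35->40) — executes, giving 5.
  trace.gen: a read changed (sync.gen 7->5; tokens.gen -35->5) — executes, giving 25.
  config.gen: a read changed (trace.gen -245->25; sync.gen 7->5) — executes, giving 5.
  codegen.gen: a read changed (config.gen -245->5) — executes, giving 5.

Demanding codegen.gen again yields 5.
7 target commands run: cache.gen, codegen.gen, config.gen, east.gen, sync.gen, tokens.gen, trace.gen.
The nodes whose values change: cache.gen, codegen.gen, config.gen, east.gen, merge.txt, sync.gen, tokens.gen, trace.gen.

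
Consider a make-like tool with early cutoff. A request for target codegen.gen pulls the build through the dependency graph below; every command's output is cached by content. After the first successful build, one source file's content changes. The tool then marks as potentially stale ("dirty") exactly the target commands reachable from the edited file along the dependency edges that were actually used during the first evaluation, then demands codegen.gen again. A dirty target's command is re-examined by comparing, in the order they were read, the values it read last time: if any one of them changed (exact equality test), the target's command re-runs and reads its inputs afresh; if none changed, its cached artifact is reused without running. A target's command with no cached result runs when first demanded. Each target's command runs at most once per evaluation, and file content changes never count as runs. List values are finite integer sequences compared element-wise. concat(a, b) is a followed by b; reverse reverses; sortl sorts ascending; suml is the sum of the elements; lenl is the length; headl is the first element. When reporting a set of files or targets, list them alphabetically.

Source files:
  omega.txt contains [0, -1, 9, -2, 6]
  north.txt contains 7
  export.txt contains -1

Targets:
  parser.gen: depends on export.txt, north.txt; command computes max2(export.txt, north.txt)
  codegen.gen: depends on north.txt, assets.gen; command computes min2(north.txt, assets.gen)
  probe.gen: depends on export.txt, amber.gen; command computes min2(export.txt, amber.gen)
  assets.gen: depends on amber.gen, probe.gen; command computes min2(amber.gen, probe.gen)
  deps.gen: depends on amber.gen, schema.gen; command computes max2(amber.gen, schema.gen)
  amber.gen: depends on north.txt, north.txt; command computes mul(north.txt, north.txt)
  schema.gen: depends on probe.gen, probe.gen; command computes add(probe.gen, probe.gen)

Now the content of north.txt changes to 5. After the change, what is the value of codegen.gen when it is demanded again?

First demand of the output computes:
  amber.gen = mul(7, 7) = 49
  probe.gen = min2(-1, 49) = -1
  assets.gen = min2(49, -1) = -1
  codegen.gen = min2(7, -1) = -1

After the edit, cleaning proceeds:
  amber.gen: a read changed (north.txt 7->5; north.txt 7->5) — executes, giving 25.
  probe.gen: a read changed (amber.gen 49->25) — executes, giving -1 — identical to its old value.
  assets.gen: a read changed (amber.gen 49->25) — executes, giving -1 — identical to its old value.
  codegen.gen: a read changed (north.txt 7->5) — executes, giving -1 — identical to its old value.

Demanding codegen.gen again yields -1.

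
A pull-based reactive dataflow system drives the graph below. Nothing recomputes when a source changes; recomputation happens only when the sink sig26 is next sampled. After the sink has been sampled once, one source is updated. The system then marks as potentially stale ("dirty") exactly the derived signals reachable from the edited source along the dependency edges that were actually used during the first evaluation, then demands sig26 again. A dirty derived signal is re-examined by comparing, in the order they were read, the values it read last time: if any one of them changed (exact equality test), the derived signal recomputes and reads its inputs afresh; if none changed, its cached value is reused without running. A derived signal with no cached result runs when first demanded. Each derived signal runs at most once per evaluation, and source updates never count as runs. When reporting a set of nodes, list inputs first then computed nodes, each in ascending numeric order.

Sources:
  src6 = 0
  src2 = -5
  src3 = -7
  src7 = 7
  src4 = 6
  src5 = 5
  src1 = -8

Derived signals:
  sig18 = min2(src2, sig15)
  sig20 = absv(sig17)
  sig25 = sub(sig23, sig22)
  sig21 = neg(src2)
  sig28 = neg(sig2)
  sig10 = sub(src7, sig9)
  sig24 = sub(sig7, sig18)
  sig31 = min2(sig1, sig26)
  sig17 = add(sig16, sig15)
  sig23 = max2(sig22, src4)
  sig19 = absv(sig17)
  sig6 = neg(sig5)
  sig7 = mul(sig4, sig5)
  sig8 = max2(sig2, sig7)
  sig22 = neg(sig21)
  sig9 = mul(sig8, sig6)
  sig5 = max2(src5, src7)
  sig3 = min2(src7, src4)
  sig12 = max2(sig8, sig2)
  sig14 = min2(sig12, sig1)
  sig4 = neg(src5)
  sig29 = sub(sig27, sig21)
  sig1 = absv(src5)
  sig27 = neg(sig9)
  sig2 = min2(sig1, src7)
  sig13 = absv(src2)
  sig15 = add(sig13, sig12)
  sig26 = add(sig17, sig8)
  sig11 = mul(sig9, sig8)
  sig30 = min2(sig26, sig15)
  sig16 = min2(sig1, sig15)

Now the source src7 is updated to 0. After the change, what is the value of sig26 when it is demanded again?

New value of sig26: 10.

First evaluation (everything demanded from the output):
  sig1 = absv(5) = 5
  sig2 = min2(5, 7) = 5
  sig4 = neg(5) = -5
  sig5 = max2(5, 7) = 7
  sig7 = mul(-5, 7) = -35
  sig8 = max2(5, -35) = 5
  sig12 = max2(5, 5) = 5
  sig13 = absv(-5) = 5
  sig15 = add(5, 5) = 10
  sig16 = min2(5, 10) = 5
  sig17 = add(5, 10) = 15
  sig26 = add(15, 5) = 20

Propagation after the edit:
  sig2: runs — src7 7->0; result 0.
  sig5: runs — src7 7->0; result 5.
  sig7: runs — sig5 7->5; result -25.
  sig8: runs — sig2 5->0; sig7 -35->-25; result 0.
  sig12: runs — sig8 5->0; sig2 5->0; result 0.
  sig15: runs — sig12 5->0; result 5.
  sig16: runs — sig15 10->5; result 5 (same value as before).
  sig17: runs — sig15 10->5; result 10.
  sig26: runs — sig17 15->10; sig8 5->0; result 10.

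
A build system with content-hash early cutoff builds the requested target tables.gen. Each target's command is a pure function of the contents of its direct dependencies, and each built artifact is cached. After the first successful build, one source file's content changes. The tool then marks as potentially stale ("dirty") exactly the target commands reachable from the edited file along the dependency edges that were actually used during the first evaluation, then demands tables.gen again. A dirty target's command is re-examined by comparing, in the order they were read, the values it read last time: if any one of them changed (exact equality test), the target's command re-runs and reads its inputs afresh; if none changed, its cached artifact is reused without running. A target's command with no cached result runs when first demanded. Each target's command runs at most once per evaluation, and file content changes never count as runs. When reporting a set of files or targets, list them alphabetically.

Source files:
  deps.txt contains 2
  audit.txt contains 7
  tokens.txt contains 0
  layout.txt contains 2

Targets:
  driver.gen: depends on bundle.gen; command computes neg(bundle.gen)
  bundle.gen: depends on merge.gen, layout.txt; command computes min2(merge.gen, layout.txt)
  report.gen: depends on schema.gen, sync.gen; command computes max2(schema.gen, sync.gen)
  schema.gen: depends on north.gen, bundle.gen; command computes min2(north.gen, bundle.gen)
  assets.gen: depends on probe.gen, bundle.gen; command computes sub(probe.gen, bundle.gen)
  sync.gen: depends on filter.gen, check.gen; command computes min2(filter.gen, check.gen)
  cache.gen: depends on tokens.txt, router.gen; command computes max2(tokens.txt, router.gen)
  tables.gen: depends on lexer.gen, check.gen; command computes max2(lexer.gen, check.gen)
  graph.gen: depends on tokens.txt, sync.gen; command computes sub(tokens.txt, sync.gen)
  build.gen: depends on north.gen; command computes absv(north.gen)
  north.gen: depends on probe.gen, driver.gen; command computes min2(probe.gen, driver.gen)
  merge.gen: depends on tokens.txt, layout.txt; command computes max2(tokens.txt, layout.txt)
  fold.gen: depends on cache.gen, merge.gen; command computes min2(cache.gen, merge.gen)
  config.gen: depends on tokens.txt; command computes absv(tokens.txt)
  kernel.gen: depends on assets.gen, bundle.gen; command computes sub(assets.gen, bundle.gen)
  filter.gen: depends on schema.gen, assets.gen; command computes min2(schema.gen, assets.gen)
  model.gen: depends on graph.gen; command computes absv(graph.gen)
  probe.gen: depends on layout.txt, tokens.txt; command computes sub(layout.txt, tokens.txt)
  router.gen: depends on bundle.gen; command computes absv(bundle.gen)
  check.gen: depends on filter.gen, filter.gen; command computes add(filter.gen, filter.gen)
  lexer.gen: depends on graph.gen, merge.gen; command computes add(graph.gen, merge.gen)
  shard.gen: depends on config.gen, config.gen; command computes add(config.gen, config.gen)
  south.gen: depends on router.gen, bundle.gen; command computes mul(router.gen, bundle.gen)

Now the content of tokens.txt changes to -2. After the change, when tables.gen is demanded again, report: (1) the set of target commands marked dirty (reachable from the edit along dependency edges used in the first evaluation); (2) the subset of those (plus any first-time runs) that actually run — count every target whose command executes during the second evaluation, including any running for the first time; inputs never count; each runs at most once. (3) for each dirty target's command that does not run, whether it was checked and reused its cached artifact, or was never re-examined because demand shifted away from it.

Marked dirty: assets.gen, bundle.gen, check.gen, driver.gen, filter.gen, graph.gen, lexer.gen, merge.gen, north.gen, probe.gen, schema.gen, sync.gen, tables.gen.
Target commands that run: assets.gen, filter.gen, graph.gen, lexer.gen, merge.gen, north.gen, probe.gen, tables.gen — 8 in total.
Checked but reused from cache: bundle.gen, check.gen, driver.gen, schema.gen, sync.gen.
Key observation: the cutoff stops propagation at bundle.gen — its inputs' values are unchanged, so it reuses its cache.

First evaluation (everything demanded from the output):
  merge.gen = max2(0, 2) = 2
  bundle.gen = min2(2, 2) = 2
  driver.gen = neg(2) = -2
  probe.gen = sub(2, 0) = 2
  assets.gen = sub(2, 2) = 0
  north.gen = min2(2, -2) = -2
  schema.gen = min2(-2, 2) = -2
  filter.gen = min2(-2, 0) = -2
  check.gen = add(-2, -2) = -4
  sync.gen = min2(-2, -4) = -4
  graph.gen = sub(0, -4) = 4
  lexer.gen = add(4, 2) = 6
  tables.gen = max2(6, -4) = 6

Propagation after the edit:
  merge.gen: runs — tokens.txt 0->-2; result 2 (same value as before).
  bundle.gen: checked — values it read are unchanged (merge.gen unchanged, layout.txt unchanged); reused cached 2 without running.
  driver.gen: checked — values it read are unchanged (bundle.gen unchanged); reused cached -2 without running.
  probe.gen: runs — tokens.txt 0->-2; result 4.
  assets.gen: runs — probe.gen 2->4; result 2.
  north.gen: runs — probe.gen 2->4; result -2 (same value as before).
  schema.gen: checked — values it read are unchanged (north.gen unchanged, bundle.gen unchanged); reused cached -2 without running.
  filter.gen: runs — assets.gen 0->2; result -2 (same value as before).
  check.gen: checked — values it read are unchanged (filter.gen unchanged, filter.gen unchanged); reused cached -4 without running.
  sync.gen: checked — values it read are unchanged (filter.gen unchanged, check.gen unchanged); reused cached -4 without running.
  graph.gen: runs — tokens.txt 0->-2; result 2.
  lexer.gen: runs — graph.gen 4->2; result 4.
  tables.gen: runs — lexer.gen 6->4; result 4.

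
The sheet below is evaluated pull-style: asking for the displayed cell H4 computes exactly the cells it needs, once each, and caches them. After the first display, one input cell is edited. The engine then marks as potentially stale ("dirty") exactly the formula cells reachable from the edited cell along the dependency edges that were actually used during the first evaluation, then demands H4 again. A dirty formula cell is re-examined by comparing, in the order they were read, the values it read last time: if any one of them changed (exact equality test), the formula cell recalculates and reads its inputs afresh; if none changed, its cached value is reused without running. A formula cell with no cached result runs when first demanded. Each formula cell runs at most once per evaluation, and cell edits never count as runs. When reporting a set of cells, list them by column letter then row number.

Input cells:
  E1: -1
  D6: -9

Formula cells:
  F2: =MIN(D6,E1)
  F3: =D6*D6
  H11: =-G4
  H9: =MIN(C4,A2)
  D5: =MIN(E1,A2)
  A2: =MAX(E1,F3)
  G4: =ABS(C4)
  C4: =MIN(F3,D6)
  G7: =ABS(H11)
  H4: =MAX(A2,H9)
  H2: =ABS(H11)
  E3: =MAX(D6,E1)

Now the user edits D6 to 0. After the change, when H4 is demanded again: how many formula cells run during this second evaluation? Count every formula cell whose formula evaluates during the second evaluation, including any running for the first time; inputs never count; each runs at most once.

First demand of the output computes:
  F3 = -9 * -9 = 81
  A2 = MAX(-1, 81) = 81
  C4 = MIN(81, -9) = -9
  H9 = MIN(-9, 81) = -9
  H4 = MAX(81, -9) = 81

After the edit, cleaning proceeds:
  F3: a read changed (D6 -9->0; D6 -9->0) — executes, giving 0.
  A2: a read changed (F3 81->0) — executes, giving 0.
  C4: a read changed (F3 81->0; D6 -9->0) — executes, giving 0.
  H9: a read changed (C4 -9->0; A2 81->0) — executes, giving 0.
  H4: a read changed (A2 81->0; H9 -9->0) — executes, giving 0.

5 formula cells run: A2, C4, F3, H4, H9.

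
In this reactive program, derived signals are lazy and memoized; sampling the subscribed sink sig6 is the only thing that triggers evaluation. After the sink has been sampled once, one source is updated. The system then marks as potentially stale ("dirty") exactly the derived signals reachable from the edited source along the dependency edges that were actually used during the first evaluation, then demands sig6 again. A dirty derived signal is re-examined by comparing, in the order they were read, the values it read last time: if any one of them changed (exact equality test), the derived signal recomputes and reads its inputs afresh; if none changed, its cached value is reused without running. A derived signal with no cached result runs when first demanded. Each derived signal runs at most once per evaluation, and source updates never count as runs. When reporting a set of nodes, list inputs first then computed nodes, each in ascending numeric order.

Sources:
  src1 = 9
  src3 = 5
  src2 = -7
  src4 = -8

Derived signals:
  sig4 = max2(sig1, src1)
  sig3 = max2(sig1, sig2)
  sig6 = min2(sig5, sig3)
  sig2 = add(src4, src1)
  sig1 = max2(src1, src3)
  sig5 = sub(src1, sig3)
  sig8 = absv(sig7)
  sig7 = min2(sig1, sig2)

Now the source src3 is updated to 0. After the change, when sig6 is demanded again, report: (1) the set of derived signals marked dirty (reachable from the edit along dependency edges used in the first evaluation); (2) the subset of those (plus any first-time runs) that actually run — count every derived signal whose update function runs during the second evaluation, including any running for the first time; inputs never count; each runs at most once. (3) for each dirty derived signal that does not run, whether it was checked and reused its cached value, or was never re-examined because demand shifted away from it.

The edit dirties: sig1, sig3, sig5, sig6.
1 derived signals run: sig1.
Cache hits after checking: sig3, sig5, sig6.
Note the absorption at sig1: it re-runs yet its value is the same, leaving the output's value untouched.

First demand of the output computes:
  sig1 = max2(9, 5) = 9
  sig2 = add(-8, 9) = 1
  sig3 = max2(9, 1) = 9
  sig5 = sub(9, 9) = 0
  sig6 = min2(0, 9) = 0

After the edit, cleaning proceeds:
  sig1: a read changed (src3 5->0) — executes, giving 9 — identical to its old value.
  sig3: dirty, but its reads are unchanged (sig1 unchanged, sig2 unchanged); cached 9 stands.
  sig5: dirty, but its reads are unchanged (src1 unchanged, sig3 unchanged); cached 0 stands.
  sig6: dirty, but its reads are unchanged (sig5 unchanged, sig3 unchanged); cached 0 stands.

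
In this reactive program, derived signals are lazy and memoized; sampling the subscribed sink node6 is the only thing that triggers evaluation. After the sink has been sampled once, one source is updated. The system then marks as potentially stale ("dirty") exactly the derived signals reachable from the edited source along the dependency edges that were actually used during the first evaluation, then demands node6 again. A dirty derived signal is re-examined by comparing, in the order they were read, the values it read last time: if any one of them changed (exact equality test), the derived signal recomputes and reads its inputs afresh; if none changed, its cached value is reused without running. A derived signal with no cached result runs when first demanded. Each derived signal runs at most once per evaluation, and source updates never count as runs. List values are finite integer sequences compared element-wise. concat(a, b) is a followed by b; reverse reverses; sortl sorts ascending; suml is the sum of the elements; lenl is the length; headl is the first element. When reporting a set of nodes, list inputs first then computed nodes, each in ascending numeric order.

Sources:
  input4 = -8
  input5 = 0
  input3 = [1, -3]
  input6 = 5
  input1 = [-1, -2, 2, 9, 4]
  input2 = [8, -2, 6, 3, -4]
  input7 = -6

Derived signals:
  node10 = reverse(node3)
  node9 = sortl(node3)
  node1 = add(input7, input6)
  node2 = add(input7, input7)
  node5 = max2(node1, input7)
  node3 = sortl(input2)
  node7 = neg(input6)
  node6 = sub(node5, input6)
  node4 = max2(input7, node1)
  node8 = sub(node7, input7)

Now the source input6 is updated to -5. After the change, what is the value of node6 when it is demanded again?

First demand of the output computes:
  node1 = add(-6, 5) = -1
  node5 = max2(-1, -6) = -1
  node6 = sub(-1, 5) = -6

After the edit, cleaning proceeds:
  node1: a read changed (input6 5->-5) — executes, giving -11.
  node5: a read changed (node1 -1->-11) — executes, giving -6.
  node6: a read changed (node5 -1->-6; input6 5->-5) — executes, giving -1.

Demanding node6 again yields -1.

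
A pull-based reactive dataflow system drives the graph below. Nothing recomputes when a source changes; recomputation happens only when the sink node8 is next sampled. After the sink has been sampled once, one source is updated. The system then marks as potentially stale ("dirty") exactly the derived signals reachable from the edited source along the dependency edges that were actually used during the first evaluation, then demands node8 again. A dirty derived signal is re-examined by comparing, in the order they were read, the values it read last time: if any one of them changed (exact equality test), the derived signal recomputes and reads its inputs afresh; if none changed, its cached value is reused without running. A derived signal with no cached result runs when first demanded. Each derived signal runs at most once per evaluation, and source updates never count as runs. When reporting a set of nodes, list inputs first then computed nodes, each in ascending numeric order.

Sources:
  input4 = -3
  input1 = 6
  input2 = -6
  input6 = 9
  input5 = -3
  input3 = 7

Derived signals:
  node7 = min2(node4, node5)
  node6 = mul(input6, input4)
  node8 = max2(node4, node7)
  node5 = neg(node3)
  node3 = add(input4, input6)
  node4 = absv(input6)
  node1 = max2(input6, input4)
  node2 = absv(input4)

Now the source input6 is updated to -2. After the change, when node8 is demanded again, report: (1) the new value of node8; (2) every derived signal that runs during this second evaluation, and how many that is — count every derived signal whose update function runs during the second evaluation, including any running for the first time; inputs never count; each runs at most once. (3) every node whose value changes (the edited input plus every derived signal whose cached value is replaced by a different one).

New value of node8: 2.
Derived signals that run: node3, node4, node5, node7, node8 — 5 in total.
Values that change: input6, node3, node4, node5, node7, node8.

First evaluation (everything demanded from the output):
  node3 = add(-3, 9) = 6
  node4 = absv(9) = 9
  node5 = neg(6) = -6
  node7 = min2(9, -6) = -6
  node8 = max2(9, -6) = 9

Propagation after the edit:
  node3: runs — input6 9->-2; result -5.
  node4: runs — input6 9->-2; result 2.
  node5: runs — node3 6->-5; result 5.
  node7: runs — node4 9->2; node5 -6->5; result 2.
  node8: runs — node4 9->2; node7 -6->2; result 2.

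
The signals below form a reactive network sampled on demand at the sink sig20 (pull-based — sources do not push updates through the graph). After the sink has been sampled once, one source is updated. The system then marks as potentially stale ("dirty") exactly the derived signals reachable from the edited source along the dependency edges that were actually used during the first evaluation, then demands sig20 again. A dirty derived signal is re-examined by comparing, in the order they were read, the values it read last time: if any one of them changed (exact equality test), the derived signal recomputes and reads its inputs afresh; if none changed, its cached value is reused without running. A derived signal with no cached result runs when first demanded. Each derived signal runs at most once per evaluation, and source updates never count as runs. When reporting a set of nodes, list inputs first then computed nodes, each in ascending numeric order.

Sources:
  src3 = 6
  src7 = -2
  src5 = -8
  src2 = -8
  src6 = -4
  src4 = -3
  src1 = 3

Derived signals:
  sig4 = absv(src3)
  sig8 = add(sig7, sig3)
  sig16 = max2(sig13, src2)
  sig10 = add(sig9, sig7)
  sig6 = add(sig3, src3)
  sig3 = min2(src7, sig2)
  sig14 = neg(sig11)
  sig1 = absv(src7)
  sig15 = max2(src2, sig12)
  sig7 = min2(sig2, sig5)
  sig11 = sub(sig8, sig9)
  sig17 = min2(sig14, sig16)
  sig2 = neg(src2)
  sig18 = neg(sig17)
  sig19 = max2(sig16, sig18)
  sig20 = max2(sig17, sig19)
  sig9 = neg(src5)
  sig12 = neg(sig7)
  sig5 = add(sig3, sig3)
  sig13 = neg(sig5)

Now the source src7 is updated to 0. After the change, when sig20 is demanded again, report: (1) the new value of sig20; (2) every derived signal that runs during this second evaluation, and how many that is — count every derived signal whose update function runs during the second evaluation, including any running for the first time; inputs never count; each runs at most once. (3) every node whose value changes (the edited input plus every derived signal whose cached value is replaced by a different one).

sig20 now evaluates to 0.
Run set: sig3, sig5, sig7, sig8, sig11, sig13, sig14, sig16, sig17, sig18, sig19, sig20 (12 run).
Changed values: src7, sig3, sig5, sig7, sig8, sig11, sig13, sig14, sig16, sig17, sig18, sig19, sig20.

Initial pass — values computed on the first demand:
  sig2 = neg(-8) = 8
  sig3 = min2(-2, 8) = -2
  sig5 = add(-2, -2) = -4
  sig7 = min2(8, -4) = -4
  sig8 = add(-4, -2) = -6
  sig9 = neg(-8) = 8
  sig11 = sub(-6, 8) = -14
  sig13 = neg(-4) = 4
  sig14 = neg(-14) = 14
  sig16 = max2(4, -8) = 4
  sig17 = min2(14, 4) = 4
  sig18 = neg(4) = -4
  sig19 = max2(4, -4) = 4
  sig20 = max2(4, 4) = 4

Second demand — change propagation:
  sig3: re-runs because src7 -2->0; new result 0.
  sig5: re-runs because sig3 -2->0; sig3 -2->0; new result 0.
  sig7: re-runs because sig5 -4->0; new result 0.
  sig8: re-runs because sig7 -4->0; sig3 -2->0; new result 0.
  sig11: re-runs because sig8 -6->0; new result -8.
  sig13: re-runs because sig5 -4->0; new result 0.
  sig14: re-runs because sig11 -14->-8; new result 8.
  sig16: re-runs because sig13 4->0; new result 0.
  sig17: re-runs because sig14 14->8; sig16 4->0; new result 0.
  sig18: re-runs because sig17 4->0; new result 0.
  sig19: re-runs because sig16 4->0; sig18 -4->0; new result 0.
  sig20: re-runs because sig17 4->0; sig19 4->0; new result 0.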